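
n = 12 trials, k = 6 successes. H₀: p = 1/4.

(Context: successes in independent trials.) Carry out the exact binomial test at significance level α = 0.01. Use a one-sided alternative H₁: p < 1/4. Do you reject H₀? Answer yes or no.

reject H₀: no

Exact binomial: n=12, k=6, p₀=1/4=0.2500
P(X≤6) from Σ C(n,i)·p₀^i·(1−p₀)^(n−i)
p-value (one-sided, H₁ less) = 0.98575
At α=0.01: p ≥ α → fail to reject H₀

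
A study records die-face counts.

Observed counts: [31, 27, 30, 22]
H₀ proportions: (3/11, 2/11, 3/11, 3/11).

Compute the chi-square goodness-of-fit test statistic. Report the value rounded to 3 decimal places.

test statistic = 4.617

n = 110; E_i = n·p_i = [30.00, 20.00, 30.00, 30.00]
χ² = (31−30.00)²/30.00 + (27−20.00)²/20.00 + (30−30.00)²/30.00 + (22−30.00)²/30.00 = 4.6167
df = 3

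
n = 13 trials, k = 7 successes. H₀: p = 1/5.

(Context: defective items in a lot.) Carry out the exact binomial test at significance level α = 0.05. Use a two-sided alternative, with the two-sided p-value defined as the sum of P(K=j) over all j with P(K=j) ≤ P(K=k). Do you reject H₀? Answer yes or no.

reject H₀: yes

Exact binomial: n=13, k=7, p₀=1/5=0.2000
P(X=j) = C(n,j)·p₀^j·(1−p₀)^(n−j); p = Σ P(X=j) over j with P(X=j) ≤ P(X=7)
p-value (two-sided) = 0.00700
At α=0.05: p < α → reject H₀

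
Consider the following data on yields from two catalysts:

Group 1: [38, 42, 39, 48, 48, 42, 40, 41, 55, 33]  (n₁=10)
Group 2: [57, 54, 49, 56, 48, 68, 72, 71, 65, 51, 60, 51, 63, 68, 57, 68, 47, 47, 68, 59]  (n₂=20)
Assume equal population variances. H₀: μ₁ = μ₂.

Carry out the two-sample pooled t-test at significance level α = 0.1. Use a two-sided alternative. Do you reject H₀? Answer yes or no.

reject H₀: yes

x̄₁=42.600, s₁=6.222, n₁=10
x̄₂=58.950, s₂=8.488, n₂=20
s_p² = [9·6.222² + 19·8.488²]/28 = 61.3339
SE = √(s_p²·(1/10+1/20)) = 3.0332
t = (42.600−58.950)/3.0332 = -5.3904
df = 28
p-value (two-sided) = 0.00001
At α=0.1: p < α → reject H₀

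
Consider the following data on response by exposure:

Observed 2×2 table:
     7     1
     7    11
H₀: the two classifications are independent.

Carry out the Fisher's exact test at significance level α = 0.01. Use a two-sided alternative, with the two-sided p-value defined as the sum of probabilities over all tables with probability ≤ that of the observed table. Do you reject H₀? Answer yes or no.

Margins: r₁=8, r₂=18, c₁=14, c₂=12, n=26
p_obs = C(8,7)·C(18,7)/C(26,14); sum pmf over tables with pmf ≤ p_obs
p-value (two-sided) = 0.03570
At α=0.01: p ≥ α → fail to reject H₀

reject H₀: no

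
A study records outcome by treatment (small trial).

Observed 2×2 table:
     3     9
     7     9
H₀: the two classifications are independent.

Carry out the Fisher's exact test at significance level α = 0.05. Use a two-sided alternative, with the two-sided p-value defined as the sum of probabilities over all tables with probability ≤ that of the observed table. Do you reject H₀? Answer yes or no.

reject H₀: no

Margins: r₁=12, r₂=16, c₁=10, c₂=18, n=28
p_obs = C(12,3)·C(16,7)/C(28,10); sum pmf over tables with pmf ≤ p_obs
p-value (two-sided) = 0.43432
At α=0.05: p ≥ α → fail to reject H₀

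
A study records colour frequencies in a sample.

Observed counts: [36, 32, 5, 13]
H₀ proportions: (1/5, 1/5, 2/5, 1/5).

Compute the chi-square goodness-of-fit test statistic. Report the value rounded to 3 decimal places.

n = 86; E_i = n·p_i = [17.20, 17.20, 34.40, 17.20]
χ² = (36−17.20)²/17.20 + (32−17.20)²/17.20 + (5−34.40)²/34.40 + (13−17.20)²/17.20 = 59.4360
df = 3

test statistic = 59.436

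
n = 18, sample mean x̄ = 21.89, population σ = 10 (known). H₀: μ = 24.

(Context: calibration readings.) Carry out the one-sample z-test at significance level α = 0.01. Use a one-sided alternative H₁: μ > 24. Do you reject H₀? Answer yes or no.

SE = σ/√n = 10/√18 = 2.3570
z = (x̄−μ₀)/SE = (21.89−24)/2.3570 = -0.8952
p-value (one-sided, H₁ greater) = 0.81466
At α=0.01: p ≥ α → fail to reject H₀

reject H₀: no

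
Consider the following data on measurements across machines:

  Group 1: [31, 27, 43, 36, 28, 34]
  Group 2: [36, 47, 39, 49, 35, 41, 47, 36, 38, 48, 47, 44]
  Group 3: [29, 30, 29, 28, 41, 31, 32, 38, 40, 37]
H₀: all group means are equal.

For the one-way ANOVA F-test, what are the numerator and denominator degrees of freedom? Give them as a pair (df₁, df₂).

degrees of freedom = [2, 25]

k = 3 groups, N = 28 total
df = (k−1, N−k) = (3−1, 28−3) = (2, 25)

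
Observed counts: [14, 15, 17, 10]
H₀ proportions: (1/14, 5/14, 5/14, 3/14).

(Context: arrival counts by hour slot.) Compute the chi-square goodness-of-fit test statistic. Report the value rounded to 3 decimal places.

test statistic = 27.033

n = 56; E_i = n·p_i = [4.00, 20.00, 20.00, 12.00]
χ² = (14−4.00)²/4.00 + (15−20.00)²/20.00 + (17−20.00)²/20.00 + (10−12.00)²/12.00 = 27.0333
df = 3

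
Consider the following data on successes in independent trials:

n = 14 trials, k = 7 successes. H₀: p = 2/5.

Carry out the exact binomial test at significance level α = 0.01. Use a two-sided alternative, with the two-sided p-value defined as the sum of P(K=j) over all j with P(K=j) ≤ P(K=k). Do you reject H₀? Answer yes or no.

Exact binomial: n=14, k=7, p₀=2/5=0.4000
P(X=j) = C(n,j)·p₀^j·(1−p₀)^(n−j); p = Σ P(X=j) over j with P(X=j) ≤ P(X=7)
p-value (two-sided) = 0.58680
At α=0.01: p ≥ α → fail to reject H₀

reject H₀: no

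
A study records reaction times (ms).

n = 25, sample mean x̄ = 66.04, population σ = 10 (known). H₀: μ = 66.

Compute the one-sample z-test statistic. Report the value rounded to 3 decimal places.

test statistic = 0.020

SE = σ/√n = 10/√25 = 2.0000
z = (x̄−μ₀)/SE = (66.04−66)/2.0000 = 0.0200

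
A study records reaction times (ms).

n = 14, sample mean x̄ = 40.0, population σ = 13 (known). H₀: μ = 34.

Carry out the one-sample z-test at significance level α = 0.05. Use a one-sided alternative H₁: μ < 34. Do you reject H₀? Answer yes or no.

SE = σ/√n = 13/√14 = 3.4744
z = (x̄−μ₀)/SE = (40.0−34)/3.4744 = 1.7269
p-value (one-sided, H₁ less) = 0.95791
At α=0.05: p ≥ α → fail to reject H₀

reject H₀: no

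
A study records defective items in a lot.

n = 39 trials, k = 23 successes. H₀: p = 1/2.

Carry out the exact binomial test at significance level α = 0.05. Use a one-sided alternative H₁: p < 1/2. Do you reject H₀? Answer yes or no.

Exact binomial: n=39, k=23, p₀=1/2=0.5000
P(X≤23) from Σ C(n,i)·p₀^i·(1−p₀)^(n−i)
p-value (one-sided, H₁ less) = 0.90020
At α=0.05: p ≥ α → fail to reject H₀

reject H₀: no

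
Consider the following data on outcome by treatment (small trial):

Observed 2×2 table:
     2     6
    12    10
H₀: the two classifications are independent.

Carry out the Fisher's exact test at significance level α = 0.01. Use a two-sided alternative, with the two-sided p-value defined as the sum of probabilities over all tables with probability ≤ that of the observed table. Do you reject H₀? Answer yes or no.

reject H₀: no

Margins: r₁=8, r₂=22, c₁=14, c₂=16, n=30
p_obs = C(8,2)·C(22,12)/C(30,14); sum pmf over tables with pmf ≤ p_obs
p-value (two-sided) = 0.22553
At α=0.01: p ≥ α → fail to reject H₀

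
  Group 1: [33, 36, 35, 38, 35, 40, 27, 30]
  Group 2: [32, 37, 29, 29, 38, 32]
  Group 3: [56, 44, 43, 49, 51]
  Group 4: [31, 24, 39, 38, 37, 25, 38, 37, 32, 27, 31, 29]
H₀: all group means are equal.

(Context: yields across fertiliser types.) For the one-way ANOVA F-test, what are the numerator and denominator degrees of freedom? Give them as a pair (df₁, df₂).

degrees of freedom = [3, 27]

k = 4 groups, N = 31 total
df = (k−1, N−k) = (4−1, 31−4) = (3, 27)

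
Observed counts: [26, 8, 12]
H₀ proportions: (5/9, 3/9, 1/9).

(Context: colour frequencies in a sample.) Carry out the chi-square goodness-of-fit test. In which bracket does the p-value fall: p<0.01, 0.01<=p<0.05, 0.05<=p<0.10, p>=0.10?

p-value bracket: p<0.01

n = 46; E_i = n·p_i = [25.56, 15.33, 5.11]
χ² = (26−25.56)²/25.56 + (8−15.33)²/15.33 + (12−5.11)²/5.11 = 12.8000
df = 2
p-value (upper-tail) = 0.00166
→ bracket: p<0.01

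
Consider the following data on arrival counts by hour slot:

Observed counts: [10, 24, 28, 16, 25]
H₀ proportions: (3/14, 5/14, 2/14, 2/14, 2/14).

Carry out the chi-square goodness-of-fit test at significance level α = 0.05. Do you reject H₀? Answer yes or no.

reject H₀: yes

n = 103; E_i = n·p_i = [22.07, 36.79, 14.71, 14.71, 14.71]
χ² = (10−22.07)²/22.07 + (24−36.79)²/36.79 + (28−14.71)²/14.71 + (16−14.71)²/14.71 + (25−14.71)²/14.71 = 30.3443
df = 4
p-value (upper-tail) = 0.00000
At α=0.05: p < α → reject H₀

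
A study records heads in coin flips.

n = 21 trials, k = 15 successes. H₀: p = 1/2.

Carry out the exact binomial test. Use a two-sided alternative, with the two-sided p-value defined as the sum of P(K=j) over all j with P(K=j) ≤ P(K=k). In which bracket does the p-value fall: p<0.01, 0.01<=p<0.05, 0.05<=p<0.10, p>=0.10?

Exact binomial: n=21, k=15, p₀=1/2=0.5000
P(X=j) = C(n,j)·p₀^j·(1−p₀)^(n−j); p = Σ P(X=j) over j with P(X=j) ≤ P(X=15)
p-value (two-sided) = 0.07835
→ bracket: 0.05<=p<0.10

p-value bracket: 0.05<=p<0.10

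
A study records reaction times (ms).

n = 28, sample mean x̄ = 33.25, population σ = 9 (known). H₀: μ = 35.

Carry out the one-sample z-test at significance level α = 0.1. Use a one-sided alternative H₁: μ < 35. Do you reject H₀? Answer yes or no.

SE = σ/√n = 9/√28 = 1.7008
z = (x̄−μ₀)/SE = (33.25−35)/1.7008 = -1.0289
p-value (one-sided, H₁ less) = 0.15176
At α=0.1: p ≥ α → fail to reject H₀

reject H₀: no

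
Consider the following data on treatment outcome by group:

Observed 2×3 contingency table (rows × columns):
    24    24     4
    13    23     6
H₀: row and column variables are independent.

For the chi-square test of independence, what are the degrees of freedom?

degrees of freedom = 2

df = (r−1)(c−1) = (2−1)·(3−1) = 2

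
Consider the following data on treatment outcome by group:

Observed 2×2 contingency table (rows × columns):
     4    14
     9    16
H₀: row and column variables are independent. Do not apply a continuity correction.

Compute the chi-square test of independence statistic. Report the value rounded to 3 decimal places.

Row totals [18, 25], col totals [13, 30], n=43
χ² = (4−5.44)²/5.44 + (14−12.56)²/12.56 + (9−7.56)²/7.56 + (16−17.44)²/17.44 = 0.9418
df = 1

test statistic = 0.942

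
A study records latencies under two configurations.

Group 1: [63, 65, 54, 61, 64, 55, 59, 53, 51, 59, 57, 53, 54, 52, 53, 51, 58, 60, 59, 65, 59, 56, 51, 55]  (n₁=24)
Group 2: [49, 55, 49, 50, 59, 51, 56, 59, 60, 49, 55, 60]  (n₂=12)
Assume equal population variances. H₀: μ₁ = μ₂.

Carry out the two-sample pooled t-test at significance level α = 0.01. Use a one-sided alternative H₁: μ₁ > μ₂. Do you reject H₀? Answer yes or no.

x̄₁=56.958, s₁=4.486, n₁=24
x̄₂=54.333, s₂=4.539, n₂=12
s_p² = [23·4.486² + 11·4.539²]/34 = 20.2831
SE = √(s_p²·(1/24+1/12)) = 1.5923
t = (56.958−54.333)/1.5923 = 1.6486
df = 34
p-value (one-sided, H₁ greater) = 0.05422
At α=0.01: p ≥ α → fail to reject H₀

reject H₀: no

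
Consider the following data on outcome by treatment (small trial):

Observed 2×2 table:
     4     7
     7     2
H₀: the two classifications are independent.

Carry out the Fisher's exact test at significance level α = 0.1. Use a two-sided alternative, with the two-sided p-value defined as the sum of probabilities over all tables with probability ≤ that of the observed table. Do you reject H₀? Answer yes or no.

reject H₀: yes

Margins: r₁=11, r₂=9, c₁=11, c₂=9, n=20
p_obs = C(11,4)·C(9,7)/C(20,11); sum pmf over tables with pmf ≤ p_obs
p-value (two-sided) = 0.09228
At α=0.1: p < α → reject H₀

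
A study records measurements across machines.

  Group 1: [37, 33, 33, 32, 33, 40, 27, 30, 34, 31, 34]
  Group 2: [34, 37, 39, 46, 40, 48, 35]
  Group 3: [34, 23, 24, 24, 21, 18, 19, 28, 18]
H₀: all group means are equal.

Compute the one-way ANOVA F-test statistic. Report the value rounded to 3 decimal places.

Group means [33.09, 39.86, 23.22], grand mean 31.556
SSB = Σnᵢ(x̄ᵢ−x̄)² = 1133.345; SSW = ΣΣ(x−x̄ᵢ)² = 505.322
MSB = 1133.345/2 = 566.6724; MSW = 505.322/24 = 21.0551
F = MSB/MSW = 26.9138
df = (2, 24)

test statistic = 26.914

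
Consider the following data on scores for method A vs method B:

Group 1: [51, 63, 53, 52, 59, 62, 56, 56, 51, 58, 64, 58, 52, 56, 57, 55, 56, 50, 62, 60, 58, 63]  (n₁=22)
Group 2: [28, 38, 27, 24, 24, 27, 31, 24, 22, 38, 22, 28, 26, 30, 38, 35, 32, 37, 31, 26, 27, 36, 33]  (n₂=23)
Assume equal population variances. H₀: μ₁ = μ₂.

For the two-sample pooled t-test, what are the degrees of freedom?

df = n₁ + n₂ − 2 = 22 + 23 − 2 = 43

degrees of freedom = 43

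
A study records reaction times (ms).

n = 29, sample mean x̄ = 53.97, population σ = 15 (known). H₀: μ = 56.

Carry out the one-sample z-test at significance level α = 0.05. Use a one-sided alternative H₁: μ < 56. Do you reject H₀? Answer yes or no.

SE = σ/√n = 15/√29 = 2.7854
z = (x̄−μ₀)/SE = (53.97−56)/2.7854 = -0.7288
p-value (one-sided, H₁ less) = 0.23306
At α=0.05: p ≥ α → fail to reject H₀

reject H₀: no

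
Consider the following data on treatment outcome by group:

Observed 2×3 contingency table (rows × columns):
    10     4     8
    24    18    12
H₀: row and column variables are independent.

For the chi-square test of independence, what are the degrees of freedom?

df = (r−1)(c−1) = (2−1)·(3−1) = 2

degrees of freedom = 2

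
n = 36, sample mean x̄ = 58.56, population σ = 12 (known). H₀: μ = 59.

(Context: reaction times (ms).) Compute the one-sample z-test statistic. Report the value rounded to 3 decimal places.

SE = σ/√n = 12/√36 = 2.0000
z = (x̄−μ₀)/SE = (58.56−59)/2.0000 = -0.2200

test statistic = -0.220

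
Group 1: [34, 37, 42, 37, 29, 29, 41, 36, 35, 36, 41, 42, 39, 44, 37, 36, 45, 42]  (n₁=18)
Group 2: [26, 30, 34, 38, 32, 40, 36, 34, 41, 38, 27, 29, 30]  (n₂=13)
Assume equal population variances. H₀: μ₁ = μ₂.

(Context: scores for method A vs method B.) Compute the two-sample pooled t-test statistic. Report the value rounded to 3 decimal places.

x̄₁=37.889, s₁=4.562, n₁=18
x̄₂=33.462, s₂=4.926, n₂=13
s_p² = [17·4.562² + 12·4.926²]/29 = 22.2417
SE = √(s_p²·(1/18+1/13)) = 1.7166
t = (37.889−33.462)/1.7166 = 2.5792
df = 29

test statistic = 2.579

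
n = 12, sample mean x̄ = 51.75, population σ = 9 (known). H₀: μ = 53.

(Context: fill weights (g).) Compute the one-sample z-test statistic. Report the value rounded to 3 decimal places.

test statistic = -0.481

SE = σ/√n = 9/√12 = 2.5981
z = (x̄−μ₀)/SE = (51.75−53)/2.5981 = -0.4811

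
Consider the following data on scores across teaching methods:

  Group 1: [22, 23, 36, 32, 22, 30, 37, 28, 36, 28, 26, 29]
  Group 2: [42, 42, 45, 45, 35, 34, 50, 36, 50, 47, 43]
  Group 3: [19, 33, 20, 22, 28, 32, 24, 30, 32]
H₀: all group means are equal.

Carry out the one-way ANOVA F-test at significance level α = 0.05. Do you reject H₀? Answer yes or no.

Group means [29.08, 42.64, 26.67], grand mean 33.062
SSB = Σnᵢ(x̄ᵢ−x̄)² = 1566.413; SSW = ΣΣ(x−x̄ᵢ)² = 875.462
MSB = 1566.413/2 = 783.2064; MSW = 875.462/29 = 30.1883
F = MSB/MSW = 25.9440
df = (2, 29)
p-value (upper-tail) = 0.00000
At α=0.05: p < α → reject H₀

reject H₀: yes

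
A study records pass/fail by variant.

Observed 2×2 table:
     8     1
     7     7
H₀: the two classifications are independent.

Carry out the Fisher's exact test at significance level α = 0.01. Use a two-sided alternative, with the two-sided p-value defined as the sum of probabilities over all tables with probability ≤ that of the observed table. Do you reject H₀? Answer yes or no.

reject H₀: no

Margins: r₁=9, r₂=14, c₁=15, c₂=8, n=23
p_obs = C(9,8)·C(14,7)/C(23,15); sum pmf over tables with pmf ≤ p_obs
p-value (two-sided) = 0.08576
At α=0.01: p ≥ α → fail to reject H₀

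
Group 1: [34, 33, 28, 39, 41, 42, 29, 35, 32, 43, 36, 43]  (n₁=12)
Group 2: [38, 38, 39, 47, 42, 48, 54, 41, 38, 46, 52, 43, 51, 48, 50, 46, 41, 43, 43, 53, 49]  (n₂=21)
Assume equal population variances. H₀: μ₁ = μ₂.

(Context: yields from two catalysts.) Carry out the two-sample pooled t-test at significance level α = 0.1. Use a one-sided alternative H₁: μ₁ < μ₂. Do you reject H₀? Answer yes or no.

reject H₀: yes

x̄₁=36.250, s₁=5.311, n₁=12
x̄₂=45.238, s₂=5.147, n₂=21
s_p² = [11·5.311² + 20·5.147²]/31 = 27.0987
SE = √(s_p²·(1/12+1/21)) = 1.8838
t = (36.250−45.238)/1.8838 = -4.7713
df = 31
p-value (one-sided, H₁ less) = 0.00002
At α=0.1: p < α → reject H₀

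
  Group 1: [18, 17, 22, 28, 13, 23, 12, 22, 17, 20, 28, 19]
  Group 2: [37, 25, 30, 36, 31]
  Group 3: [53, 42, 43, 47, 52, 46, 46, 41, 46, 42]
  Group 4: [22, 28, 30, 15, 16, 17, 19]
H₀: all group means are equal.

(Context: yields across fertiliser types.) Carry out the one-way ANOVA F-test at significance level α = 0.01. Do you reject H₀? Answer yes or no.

Group means [19.92, 31.80, 45.80, 21.00], grand mean 29.500
SSB = Σnᵢ(x̄ᵢ−x̄)² = 4291.183; SSW = ΣΣ(x−x̄ᵢ)² = 739.317
MSB = 4291.183/3 = 1430.3944; MSW = 739.317/30 = 24.6439
F = MSB/MSW = 58.0426
df = (3, 30)
p-value (upper-tail) = 0.00000
At α=0.01: p < α → reject H₀

reject H₀: yes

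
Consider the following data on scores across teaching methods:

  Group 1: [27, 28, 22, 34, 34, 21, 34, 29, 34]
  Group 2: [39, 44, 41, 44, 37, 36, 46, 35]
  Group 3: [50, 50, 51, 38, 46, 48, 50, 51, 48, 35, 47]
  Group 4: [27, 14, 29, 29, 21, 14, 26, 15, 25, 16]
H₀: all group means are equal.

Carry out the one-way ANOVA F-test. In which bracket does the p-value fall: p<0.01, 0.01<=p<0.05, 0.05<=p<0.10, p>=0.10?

p-value bracket: p<0.01

Group means [29.22, 40.25, 46.73, 21.60], grand mean 34.605
SSB = Σnᵢ(x̄ᵢ−x̄)² = 3823.442; SSW = ΣΣ(x−x̄ᵢ)² = 983.637
MSB = 3823.442/3 = 1274.4805; MSW = 983.637/34 = 28.9305
F = MSB/MSW = 44.0532
df = (3, 34)
p-value (upper-tail) = 0.00000
→ bracket: p<0.01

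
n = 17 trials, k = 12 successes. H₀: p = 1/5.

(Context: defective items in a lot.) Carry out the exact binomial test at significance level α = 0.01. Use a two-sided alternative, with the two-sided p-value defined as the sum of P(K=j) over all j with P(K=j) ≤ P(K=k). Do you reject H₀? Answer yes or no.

reject H₀: yes

Exact binomial: n=17, k=12, p₀=1/5=0.2000
P(X=j) = C(n,j)·p₀^j·(1−p₀)^(n−j); p = Σ P(X=j) over j with P(X=j) ≤ P(X=12)
p-value (two-sided) = 0.00001
At α=0.01: p < α → reject H₀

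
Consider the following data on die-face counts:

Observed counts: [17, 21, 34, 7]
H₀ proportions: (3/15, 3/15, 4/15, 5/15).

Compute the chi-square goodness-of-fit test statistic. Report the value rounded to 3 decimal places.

n = 79; E_i = n·p_i = [15.80, 15.80, 21.07, 26.33]
χ² = (17−15.80)²/15.80 + (21−15.80)²/15.80 + (34−21.07)²/21.07 + (7−26.33)²/26.33 = 23.9367
df = 3

test statistic = 23.937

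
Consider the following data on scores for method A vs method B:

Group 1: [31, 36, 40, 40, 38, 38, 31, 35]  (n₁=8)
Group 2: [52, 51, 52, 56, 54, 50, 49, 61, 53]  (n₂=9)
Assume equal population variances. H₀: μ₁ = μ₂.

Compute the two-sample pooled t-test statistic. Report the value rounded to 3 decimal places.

x̄₁=36.125, s₁=3.603, n₁=8
x̄₂=53.111, s₂=3.621, n₂=9
s_p² = [7·3.603² + 8·3.621²]/15 = 13.0509
SE = √(s_p²·(1/8+1/9)) = 1.7554
t = (36.125−53.111)/1.7554 = -9.6764
df = 15

test statistic = -9.676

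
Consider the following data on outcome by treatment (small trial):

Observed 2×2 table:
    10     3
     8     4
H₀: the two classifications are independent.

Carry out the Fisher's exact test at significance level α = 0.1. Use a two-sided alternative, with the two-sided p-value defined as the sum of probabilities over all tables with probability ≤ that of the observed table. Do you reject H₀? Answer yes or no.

Margins: r₁=13, r₂=12, c₁=18, c₂=7, n=25
p_obs = C(13,10)·C(12,8)/C(25,18); sum pmf over tables with pmf ≤ p_obs
p-value (two-sided) = 0.67277
At α=0.1: p ≥ α → fail to reject H₀

reject H₀: no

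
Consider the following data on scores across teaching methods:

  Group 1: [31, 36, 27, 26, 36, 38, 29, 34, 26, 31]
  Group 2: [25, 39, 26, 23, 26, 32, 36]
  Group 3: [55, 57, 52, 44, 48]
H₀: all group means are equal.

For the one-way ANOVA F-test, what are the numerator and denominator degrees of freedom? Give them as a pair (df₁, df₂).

degrees of freedom = [2, 19]

k = 3 groups, N = 22 total
df = (k−1, N−k) = (3−1, 22−3) = (2, 19)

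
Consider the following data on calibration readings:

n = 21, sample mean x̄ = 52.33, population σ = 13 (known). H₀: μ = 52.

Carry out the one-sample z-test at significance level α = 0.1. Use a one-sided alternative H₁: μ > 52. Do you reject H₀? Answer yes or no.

SE = σ/√n = 13/√21 = 2.8368
z = (x̄−μ₀)/SE = (52.33−52)/2.8368 = 0.1163
p-value (one-sided, H₁ greater) = 0.45370
At α=0.1: p ≥ α → fail to reject H₀

reject H₀: no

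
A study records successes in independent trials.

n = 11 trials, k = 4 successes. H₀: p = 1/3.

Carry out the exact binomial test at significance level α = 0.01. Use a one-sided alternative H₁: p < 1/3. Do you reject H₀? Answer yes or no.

Exact binomial: n=11, k=4, p₀=1/3=0.3333
P(X≤4) from Σ C(n,i)·p₀^i·(1−p₀)^(n−i)
p-value (one-sided, H₁ less) = 0.71100
At α=0.01: p ≥ α → fail to reject H₀

reject H₀: no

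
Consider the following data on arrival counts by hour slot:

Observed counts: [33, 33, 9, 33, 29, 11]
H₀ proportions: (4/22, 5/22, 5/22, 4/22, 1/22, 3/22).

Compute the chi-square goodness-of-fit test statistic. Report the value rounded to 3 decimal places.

n = 148; E_i = n·p_i = [26.91, 33.64, 33.64, 26.91, 6.73, 20.18]
χ² = (33−26.91)²/26.91 + (33−33.64)²/33.64 + (9−33.64)²/33.64 + (33−26.91)²/26.91 + (29−6.73)²/6.73 + (11−20.18)²/20.18 = 98.7320
df = 5

test statistic = 98.732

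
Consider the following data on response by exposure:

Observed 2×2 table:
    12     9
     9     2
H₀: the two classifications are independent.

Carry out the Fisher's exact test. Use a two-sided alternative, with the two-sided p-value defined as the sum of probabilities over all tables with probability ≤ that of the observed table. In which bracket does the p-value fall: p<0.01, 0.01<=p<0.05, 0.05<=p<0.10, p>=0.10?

Margins: r₁=21, r₂=11, c₁=21, c₂=11, n=32
p_obs = C(21,12)·C(11,9)/C(32,21); sum pmf over tables with pmf ≤ p_obs
p-value (two-sided) = 0.24806
→ bracket: p>=0.10

p-value bracket: p>=0.10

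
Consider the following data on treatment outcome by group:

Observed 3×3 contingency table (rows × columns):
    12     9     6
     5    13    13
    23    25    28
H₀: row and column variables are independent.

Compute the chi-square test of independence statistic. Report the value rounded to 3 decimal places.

test statistic = 6.184

Row totals [27, 31, 76], col totals [40, 47, 47], n=134
χ² = (12−8.06)²/8.06 + (9−9.47)²/9.47 + (6−9.47)²/9.47 + (5−9.25)²/9.25 + (13−10.87)²/10.87 + (13−10.87)²/10.87 + (23−22.69)²/22.69 + (25−26.66)²/26.66 + (28−26.66)²/26.66 = 6.1837
df = 4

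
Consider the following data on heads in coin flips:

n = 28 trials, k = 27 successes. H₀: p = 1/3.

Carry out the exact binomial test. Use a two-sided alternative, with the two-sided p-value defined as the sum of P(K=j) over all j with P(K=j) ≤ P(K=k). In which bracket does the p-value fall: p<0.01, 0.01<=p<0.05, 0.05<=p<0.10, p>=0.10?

Exact binomial: n=28, k=27, p₀=1/3=0.3333
P(X=j) = C(n,j)·p₀^j·(1−p₀)^(n−j); p = Σ P(X=j) over j with P(X=j) ≤ P(X=27)
p-value (two-sided) = 0.00000
→ bracket: p<0.01

p-value bracket: p<0.01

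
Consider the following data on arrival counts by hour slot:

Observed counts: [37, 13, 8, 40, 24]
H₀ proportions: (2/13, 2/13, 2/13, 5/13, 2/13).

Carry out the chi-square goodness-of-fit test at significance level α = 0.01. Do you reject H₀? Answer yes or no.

n = 122; E_i = n·p_i = [18.77, 18.77, 18.77, 46.92, 18.77]
χ² = (37−18.77)²/18.77 + (13−18.77)²/18.77 + (8−18.77)²/18.77 + (40−46.92)²/46.92 + (24−18.77)²/18.77 = 28.1393
df = 4
p-value (upper-tail) = 0.00001
At α=0.01: p < α → reject H₀

reject H₀: yes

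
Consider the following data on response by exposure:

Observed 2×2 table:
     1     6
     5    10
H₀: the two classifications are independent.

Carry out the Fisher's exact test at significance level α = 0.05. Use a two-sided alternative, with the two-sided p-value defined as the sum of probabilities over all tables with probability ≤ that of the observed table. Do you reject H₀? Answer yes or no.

reject H₀: no

Margins: r₁=7, r₂=15, c₁=6, c₂=16, n=22
p_obs = C(7,1)·C(15,5)/C(22,6); sum pmf over tables with pmf ≤ p_obs
p-value (two-sided) = 0.61582
At α=0.05: p ≥ α → fail to reject H₀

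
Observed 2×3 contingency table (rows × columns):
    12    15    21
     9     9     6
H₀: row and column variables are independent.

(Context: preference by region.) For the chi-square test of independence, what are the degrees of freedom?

degrees of freedom = 2

df = (r−1)(c−1) = (2−1)·(3−1) = 2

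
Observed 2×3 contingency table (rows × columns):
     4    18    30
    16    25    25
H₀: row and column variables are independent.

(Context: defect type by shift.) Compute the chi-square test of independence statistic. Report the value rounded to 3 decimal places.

Row totals [52, 66], col totals [20, 43, 55], n=118
χ² = (4−8.81)²/8.81 + (18−18.95)²/18.95 + (30−24.24)²/24.24 + (16−11.19)²/11.19 + (25−24.05)²/24.05 + (25−30.76)²/30.76 = 7.2349
df = 2

test statistic = 7.235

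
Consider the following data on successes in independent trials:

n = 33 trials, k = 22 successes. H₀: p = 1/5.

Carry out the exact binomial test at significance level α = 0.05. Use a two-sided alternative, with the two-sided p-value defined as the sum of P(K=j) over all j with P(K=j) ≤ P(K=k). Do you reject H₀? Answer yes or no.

Exact binomial: n=33, k=22, p₀=1/5=0.2000
P(X=j) = C(n,j)·p₀^j·(1−p₀)^(n−j); p = Σ P(X=j) over j with P(X=j) ≤ P(X=22)
p-value (two-sided) = 0.00000
At α=0.05: p < α → reject H₀

reject H₀: yes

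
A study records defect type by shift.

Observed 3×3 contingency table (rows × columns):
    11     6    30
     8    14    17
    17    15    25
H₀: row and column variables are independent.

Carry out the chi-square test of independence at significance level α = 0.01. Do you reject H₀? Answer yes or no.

reject H₀: no

Row totals [47, 39, 57], col totals [36, 35, 72], n=143
χ² = (11−11.83)²/11.83 + (6−11.50)²/11.50 + (30−23.66)²/23.66 + (8−9.82)²/9.82 + (14−9.55)²/9.55 + (17−19.64)²/19.64 + (17−14.35)²/14.35 + (15−13.95)²/13.95 + (25−28.70)²/28.70 = 8.2024
df = 4
p-value (upper-tail) = 0.08444
At α=0.01: p ≥ α → fail to reject H₀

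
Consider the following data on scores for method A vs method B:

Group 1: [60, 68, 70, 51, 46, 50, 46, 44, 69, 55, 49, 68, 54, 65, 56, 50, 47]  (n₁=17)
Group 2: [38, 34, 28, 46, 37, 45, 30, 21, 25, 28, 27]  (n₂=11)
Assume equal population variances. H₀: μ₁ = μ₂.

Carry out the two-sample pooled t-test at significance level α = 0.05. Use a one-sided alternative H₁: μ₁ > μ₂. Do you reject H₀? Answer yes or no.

reject H₀: yes

x̄₁=55.765, s₁=9.100, n₁=17
x̄₂=32.636, s₂=8.103, n₂=11
s_p² = [16·9.100² + 10·8.103²]/26 = 76.2155
SE = √(s_p²·(1/17+1/11)) = 3.3782
t = (55.765−32.636)/3.3782 = 6.8464
df = 26
p-value (one-sided, H₁ greater) = 0.00000
At α=0.05: p < α → reject H₀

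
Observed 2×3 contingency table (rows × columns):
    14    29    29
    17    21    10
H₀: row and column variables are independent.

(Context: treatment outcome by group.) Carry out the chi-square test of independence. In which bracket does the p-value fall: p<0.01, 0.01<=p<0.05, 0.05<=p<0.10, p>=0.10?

Row totals [72, 48], col totals [31, 50, 39], n=120
χ² = (14−18.60)²/18.60 + (29−30.00)²/30.00 + (29−23.40)²/23.40 + (17−12.40)²/12.40 + (21−20.00)²/20.00 + (10−15.60)²/15.60 = 6.2778
df = 2
p-value (upper-tail) = 0.04333
→ bracket: 0.01<=p<0.05

p-value bracket: 0.01<=p<0.05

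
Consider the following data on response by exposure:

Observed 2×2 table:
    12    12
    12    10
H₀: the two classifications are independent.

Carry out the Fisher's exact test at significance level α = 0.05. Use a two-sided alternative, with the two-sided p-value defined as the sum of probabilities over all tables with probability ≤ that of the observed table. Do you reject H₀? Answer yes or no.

reject H₀: no

Margins: r₁=24, r₂=22, c₁=24, c₂=22, n=46
p_obs = C(24,12)·C(22,12)/C(46,24); sum pmf over tables with pmf ≤ p_obs
p-value (two-sided) = 0.77683
At α=0.05: p ≥ α → fail to reject H₀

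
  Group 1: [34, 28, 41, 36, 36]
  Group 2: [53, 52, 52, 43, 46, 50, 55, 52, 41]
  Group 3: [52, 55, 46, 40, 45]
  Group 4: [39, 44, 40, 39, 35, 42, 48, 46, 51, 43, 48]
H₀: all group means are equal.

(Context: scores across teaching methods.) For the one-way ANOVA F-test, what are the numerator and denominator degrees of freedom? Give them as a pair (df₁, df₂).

k = 4 groups, N = 30 total
df = (k−1, N−k) = (4−1, 30−4) = (3, 26)

degrees of freedom = [3, 26]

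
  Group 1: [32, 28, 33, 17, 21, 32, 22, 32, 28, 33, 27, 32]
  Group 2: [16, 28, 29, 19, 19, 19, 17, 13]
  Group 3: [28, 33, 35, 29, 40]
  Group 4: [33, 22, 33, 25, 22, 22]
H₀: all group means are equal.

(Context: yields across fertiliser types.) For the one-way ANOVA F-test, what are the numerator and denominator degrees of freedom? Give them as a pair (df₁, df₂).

degrees of freedom = [3, 27]

k = 4 groups, N = 31 total
df = (k−1, N−k) = (4−1, 31−4) = (3, 27)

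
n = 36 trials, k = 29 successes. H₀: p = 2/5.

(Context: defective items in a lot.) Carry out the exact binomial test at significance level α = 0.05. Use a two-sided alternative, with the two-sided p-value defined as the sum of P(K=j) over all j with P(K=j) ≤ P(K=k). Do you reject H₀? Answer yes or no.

Exact binomial: n=36, k=29, p₀=2/5=0.4000
P(X=j) = C(n,j)·p₀^j·(1−p₀)^(n−j); p = Σ P(X=j) over j with P(X=j) ≤ P(X=29)
p-value (two-sided) = 0.00000
At α=0.05: p < α → reject H₀

reject H₀: yes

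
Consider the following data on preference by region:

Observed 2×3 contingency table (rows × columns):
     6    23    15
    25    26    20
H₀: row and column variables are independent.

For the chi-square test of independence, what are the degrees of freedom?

degrees of freedom = 2

df = (r−1)(c−1) = (2−1)·(3−1) = 2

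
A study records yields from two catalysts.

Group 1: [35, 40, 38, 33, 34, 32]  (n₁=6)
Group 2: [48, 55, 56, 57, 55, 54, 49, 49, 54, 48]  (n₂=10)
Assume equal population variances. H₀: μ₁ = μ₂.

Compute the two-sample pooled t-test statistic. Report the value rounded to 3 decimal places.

test statistic = -9.778

x̄₁=35.333, s₁=3.077, n₁=6
x̄₂=52.500, s₂=3.567, n₂=10
s_p² = [5·3.077² + 9·3.567²]/14 = 11.5595
SE = √(s_p²·(1/6+1/10)) = 1.7557
t = (35.333−52.500)/1.7557 = -9.7776
df = 14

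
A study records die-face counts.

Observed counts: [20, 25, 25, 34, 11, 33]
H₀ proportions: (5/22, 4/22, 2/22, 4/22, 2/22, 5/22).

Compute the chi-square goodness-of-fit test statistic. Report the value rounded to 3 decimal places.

n = 148; E_i = n·p_i = [33.64, 26.91, 13.45, 26.91, 13.45, 33.64]
χ² = (20−33.64)²/33.64 + (25−26.91)²/26.91 + (25−13.45)²/13.45 + (34−26.91)²/26.91 + (11−13.45)²/13.45 + (33−33.64)²/33.64 = 17.8993
df = 5

test statistic = 17.899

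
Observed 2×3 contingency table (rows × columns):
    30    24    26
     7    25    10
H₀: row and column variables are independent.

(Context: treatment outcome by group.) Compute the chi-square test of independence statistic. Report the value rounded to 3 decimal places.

Row totals [80, 42], col totals [37, 49, 36], n=122
χ² = (30−24.26)²/24.26 + (24−32.13)²/32.13 + (26−23.61)²/23.61 + (7−12.74)²/12.74 + (25−16.87)²/16.87 + (10−12.39)²/12.39 = 10.6234
df = 2

test statistic = 10.623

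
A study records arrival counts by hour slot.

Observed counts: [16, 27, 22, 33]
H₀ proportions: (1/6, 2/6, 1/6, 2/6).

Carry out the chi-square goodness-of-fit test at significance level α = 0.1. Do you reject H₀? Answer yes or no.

reject H₀: no

n = 98; E_i = n·p_i = [16.33, 32.67, 16.33, 32.67]
χ² = (16−16.33)²/16.33 + (27−32.67)²/32.67 + (22−16.33)²/16.33 + (33−32.67)²/32.67 = 2.9592
df = 3
p-value (upper-tail) = 0.39796
At α=0.1: p ≥ α → fail to reject H₀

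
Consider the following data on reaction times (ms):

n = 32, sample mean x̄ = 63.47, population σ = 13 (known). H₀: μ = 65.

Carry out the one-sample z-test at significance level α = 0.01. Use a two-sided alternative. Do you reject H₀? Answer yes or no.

SE = σ/√n = 13/√32 = 2.2981
z = (x̄−μ₀)/SE = (63.47−65)/2.2981 = -0.6658
p-value (two-sided) = 0.50556
At α=0.01: p ≥ α → fail to reject H₀

reject H₀: no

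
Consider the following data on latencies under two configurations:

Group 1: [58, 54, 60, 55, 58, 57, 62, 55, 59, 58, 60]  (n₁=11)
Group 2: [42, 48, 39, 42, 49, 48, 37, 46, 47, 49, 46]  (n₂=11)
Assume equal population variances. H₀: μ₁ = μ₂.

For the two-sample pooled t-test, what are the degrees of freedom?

df = n₁ + n₂ − 2 = 11 + 11 − 2 = 20

degrees of freedom = 20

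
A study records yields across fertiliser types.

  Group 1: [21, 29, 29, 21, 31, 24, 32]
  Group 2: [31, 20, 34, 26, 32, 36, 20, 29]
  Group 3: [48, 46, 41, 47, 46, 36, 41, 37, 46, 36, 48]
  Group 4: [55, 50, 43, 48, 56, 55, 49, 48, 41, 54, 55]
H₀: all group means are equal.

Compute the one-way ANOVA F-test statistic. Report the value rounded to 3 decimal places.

Group means [26.71, 28.50, 42.91, 50.36], grand mean 38.946
SSB = Σnᵢ(x̄ᵢ−x̄)² = 3527.009; SSW = ΣΣ(x−x̄ᵢ)² = 884.883
MSB = 3527.009/3 = 1175.6696; MSW = 884.883/33 = 26.8146
F = MSB/MSW = 43.8443
df = (3, 33)

test statistic = 43.844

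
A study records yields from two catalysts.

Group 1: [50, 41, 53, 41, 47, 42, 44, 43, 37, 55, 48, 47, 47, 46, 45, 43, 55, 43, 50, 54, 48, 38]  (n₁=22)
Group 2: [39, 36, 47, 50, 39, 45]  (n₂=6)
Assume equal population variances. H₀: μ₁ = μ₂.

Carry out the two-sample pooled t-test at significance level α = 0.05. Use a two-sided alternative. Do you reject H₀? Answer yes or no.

reject H₀: no

x̄₁=46.227, s₁=5.163, n₁=22
x̄₂=42.667, s₂=5.465, n₂=6
s_p² = [21·5.163² + 5·5.465²]/26 = 27.2768
SE = √(s_p²·(1/22+1/6)) = 2.4054
t = (46.227−42.667)/2.4054 = 1.4803
df = 26
p-value (two-sided) = 0.15082
At α=0.05: p ≥ α → fail to reject H₀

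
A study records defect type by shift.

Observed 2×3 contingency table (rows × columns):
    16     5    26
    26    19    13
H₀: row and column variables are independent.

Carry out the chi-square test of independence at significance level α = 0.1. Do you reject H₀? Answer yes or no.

Row totals [47, 58], col totals [42, 24, 39], n=105
χ² = (16−18.80)²/18.80 + (5−10.74)²/10.74 + (26−17.46)²/17.46 + (26−23.20)²/23.20 + (19−13.26)²/13.26 + (13−21.54)²/21.54 = 13.8809
df = 2
p-value (upper-tail) = 0.00097
At α=0.1: p < α → reject H₀

reject H₀: yes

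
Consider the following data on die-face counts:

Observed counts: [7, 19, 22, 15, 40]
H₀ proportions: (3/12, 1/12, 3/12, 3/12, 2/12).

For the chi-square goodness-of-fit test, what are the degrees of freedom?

degrees of freedom = 4

df = k − 1 = 5 − 1 = 4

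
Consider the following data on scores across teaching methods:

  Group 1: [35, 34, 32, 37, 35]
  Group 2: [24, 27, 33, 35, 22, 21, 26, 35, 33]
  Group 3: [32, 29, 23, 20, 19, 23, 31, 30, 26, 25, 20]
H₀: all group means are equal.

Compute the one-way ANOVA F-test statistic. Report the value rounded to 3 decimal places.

test statistic = 6.783

Group means [34.60, 28.44, 25.27], grand mean 28.280
SSB = Σnᵢ(x̄ᵢ−x̄)² = 299.436; SSW = ΣΣ(x−x̄ᵢ)² = 485.604
MSB = 299.436/2 = 149.7180; MSW = 485.604/22 = 22.0729
F = MSB/MSW = 6.7829
df = (2, 22)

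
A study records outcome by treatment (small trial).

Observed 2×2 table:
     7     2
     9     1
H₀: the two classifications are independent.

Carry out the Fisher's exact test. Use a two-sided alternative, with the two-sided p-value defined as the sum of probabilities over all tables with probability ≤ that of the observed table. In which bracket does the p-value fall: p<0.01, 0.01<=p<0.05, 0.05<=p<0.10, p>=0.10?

Margins: r₁=9, r₂=10, c₁=16, c₂=3, n=19
p_obs = C(9,7)·C(10,9)/C(19,16); sum pmf over tables with pmf ≤ p_obs
p-value (two-sided) = 0.58204
→ bracket: p>=0.10

p-value bracket: p>=0.10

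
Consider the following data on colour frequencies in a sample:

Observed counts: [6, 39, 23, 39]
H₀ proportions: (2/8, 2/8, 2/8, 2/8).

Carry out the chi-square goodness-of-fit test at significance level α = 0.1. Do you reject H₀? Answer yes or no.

reject H₀: yes

n = 107; E_i = n·p_i = [26.75, 26.75, 26.75, 26.75]
χ² = (6−26.75)²/26.75 + (39−26.75)²/26.75 + (23−26.75)²/26.75 + (39−26.75)²/26.75 = 27.8411
df = 3
p-value (upper-tail) = 0.00000
At α=0.1: p < α → reject H₀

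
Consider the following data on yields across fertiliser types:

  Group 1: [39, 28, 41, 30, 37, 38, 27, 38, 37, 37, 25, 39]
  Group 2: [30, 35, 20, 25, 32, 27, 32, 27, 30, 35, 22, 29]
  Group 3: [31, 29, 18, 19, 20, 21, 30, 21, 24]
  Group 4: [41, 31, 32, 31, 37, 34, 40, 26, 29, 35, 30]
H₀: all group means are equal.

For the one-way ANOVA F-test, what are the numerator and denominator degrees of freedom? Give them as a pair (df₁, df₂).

degrees of freedom = [3, 40]

k = 4 groups, N = 44 total
df = (k−1, N−k) = (4−1, 44−4) = (3, 40)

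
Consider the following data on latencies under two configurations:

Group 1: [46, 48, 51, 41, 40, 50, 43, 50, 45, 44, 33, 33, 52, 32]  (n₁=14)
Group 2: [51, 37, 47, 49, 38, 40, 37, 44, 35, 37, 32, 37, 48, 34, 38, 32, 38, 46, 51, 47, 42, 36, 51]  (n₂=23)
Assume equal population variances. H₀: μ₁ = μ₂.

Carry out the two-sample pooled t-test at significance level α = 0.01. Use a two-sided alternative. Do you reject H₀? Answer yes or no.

reject H₀: no

x̄₁=43.429, s₁=6.869, n₁=14
x̄₂=41.174, s₂=6.336, n₂=23
s_p² = [13·6.869² + 22·6.336²]/35 = 42.7638
SE = √(s_p²·(1/14+1/23)) = 2.2167
t = (43.429−41.174)/2.2167 = 1.0171
df = 35
p-value (two-sided) = 0.31608
At α=0.01: p ≥ α → fail to reject H₀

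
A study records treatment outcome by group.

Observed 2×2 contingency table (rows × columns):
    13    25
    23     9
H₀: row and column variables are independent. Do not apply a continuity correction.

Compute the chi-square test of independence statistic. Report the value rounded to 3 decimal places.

Row totals [38, 32], col totals [36, 34], n=70
χ² = (13−19.54)²/19.54 + (25−18.46)²/18.46 + (23−16.46)²/16.46 + (9−15.54)²/15.54 = 9.8654
df = 1

test statistic = 9.865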